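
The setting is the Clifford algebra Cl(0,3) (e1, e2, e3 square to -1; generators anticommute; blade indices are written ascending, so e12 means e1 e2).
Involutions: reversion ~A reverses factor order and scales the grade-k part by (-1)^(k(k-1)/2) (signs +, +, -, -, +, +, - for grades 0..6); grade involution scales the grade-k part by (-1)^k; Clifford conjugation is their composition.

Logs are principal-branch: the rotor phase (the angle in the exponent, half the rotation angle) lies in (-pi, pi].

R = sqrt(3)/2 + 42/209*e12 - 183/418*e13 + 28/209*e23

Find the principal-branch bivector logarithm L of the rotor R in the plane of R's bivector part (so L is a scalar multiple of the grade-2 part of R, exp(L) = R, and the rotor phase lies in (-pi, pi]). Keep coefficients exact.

The scalar part of R is sqrt(3)/2, so the principal-branch rotor phase is pinned; divide the bivector part by its sine to get the unit plane — L is the phase times that plane.
Concretely: cos(phase) = sqrt(3)/2 gives phase = ±pi/6, and since phase/sin(phase) is even the sign is immaterial: L = (phase/sin(phase)) * <R>_2 = (pi/3) * <R>_2.
Answer: 14*pi/209*e12 - 61*pi/418*e13 + 28*pi/627*e23


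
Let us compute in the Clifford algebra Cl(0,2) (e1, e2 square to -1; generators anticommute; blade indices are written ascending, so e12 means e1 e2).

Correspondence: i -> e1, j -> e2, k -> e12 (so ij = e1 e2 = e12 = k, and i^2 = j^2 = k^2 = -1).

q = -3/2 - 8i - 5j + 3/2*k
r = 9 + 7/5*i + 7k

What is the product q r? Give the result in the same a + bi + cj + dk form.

In blades: q = -3/2 - 8*e1 - 5*e2 + 3/2*e12, r = 9 + 7/5*e1 + 7*e12.
Distribute q over r term by term (generator squares from the signature, products reordered to ascending indices): (-3/2)*r = -27/2 - 21/10*e1 - 21/2*e12; (-8*e1)*r = 56/5 - 72*e1 + 56*e2; (-5*e2)*r = -35*e1 - 45*e2 + 7*e12; (3/2*e12)*r = -21/2 + 21/10*e2 + 27/2*e12.
Sum: -64/5 - 1091/10*e1 + 131/10*e2 + 10*e12; translating back through the correspondence:
Answer: -64/5 - 1091/10*i + 131/10*j + 10k


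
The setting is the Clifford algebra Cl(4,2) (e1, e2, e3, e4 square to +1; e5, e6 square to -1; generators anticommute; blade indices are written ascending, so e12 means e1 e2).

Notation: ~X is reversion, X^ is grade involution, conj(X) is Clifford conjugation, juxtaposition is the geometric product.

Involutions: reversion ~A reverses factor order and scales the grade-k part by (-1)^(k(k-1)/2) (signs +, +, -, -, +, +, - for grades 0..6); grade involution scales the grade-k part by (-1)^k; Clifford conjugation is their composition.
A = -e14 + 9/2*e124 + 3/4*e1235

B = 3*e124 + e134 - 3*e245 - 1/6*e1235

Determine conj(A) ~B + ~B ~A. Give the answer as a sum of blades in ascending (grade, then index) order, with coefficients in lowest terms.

first term: 109/8 - 3*e2 - e3 - 27/2*e15 + 9/2*e23 - 3*e125 + 9/4*e134 + 3/4*e245 - 3*e345 + 1/6*e2345
second term: -107/8 - 3*e2 - e3 - 27/2*e15 + 9/2*e23 + 3*e125 + 9/4*e134 + 3/4*e245 - 3/2*e345 - 1/6*e2345
Answer: 1/4 - 6*e2 - 2*e3 - 27*e15 + 9*e23 + 9/2*e134 + 3/2*e245 - 9/2*e345


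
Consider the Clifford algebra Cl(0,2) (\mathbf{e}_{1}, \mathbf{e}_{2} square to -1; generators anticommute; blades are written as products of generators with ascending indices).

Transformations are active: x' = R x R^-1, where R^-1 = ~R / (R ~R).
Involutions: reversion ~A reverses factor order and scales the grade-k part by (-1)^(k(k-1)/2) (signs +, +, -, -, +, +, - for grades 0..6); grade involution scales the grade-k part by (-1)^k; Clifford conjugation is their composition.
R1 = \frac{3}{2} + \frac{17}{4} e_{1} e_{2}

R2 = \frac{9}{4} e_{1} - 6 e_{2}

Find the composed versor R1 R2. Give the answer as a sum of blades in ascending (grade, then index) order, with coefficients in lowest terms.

Distribute over the terms of R1 (each basis-blade product reordered to ascending indices, repeated generators contracted through their squares):
(\frac{3}{2}) R2 = \frac{27}{8} e_{1} - 9 e_{2}
(\frac{17}{4} e_{1} e_{2}) R2 = \frac{51}{2} e_{1} + \frac{153}{16} e_{2}
Summing the partial products and collecting blades:
Answer: \frac{231}{8} e_{1} + \frac{9}{16} e_{2}


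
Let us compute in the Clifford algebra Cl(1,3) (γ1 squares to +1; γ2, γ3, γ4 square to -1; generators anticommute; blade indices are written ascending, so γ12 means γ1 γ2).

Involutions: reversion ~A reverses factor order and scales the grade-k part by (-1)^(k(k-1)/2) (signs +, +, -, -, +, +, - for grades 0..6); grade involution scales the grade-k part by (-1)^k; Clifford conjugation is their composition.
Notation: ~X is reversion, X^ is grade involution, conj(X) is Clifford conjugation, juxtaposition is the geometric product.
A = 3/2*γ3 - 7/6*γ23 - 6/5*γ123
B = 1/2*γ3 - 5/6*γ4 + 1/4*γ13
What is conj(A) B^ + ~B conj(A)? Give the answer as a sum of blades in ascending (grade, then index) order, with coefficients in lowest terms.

first term: -3/4 - 3/8*γ1 + 53/60*γ2 - 107/120*γ12 - 5/4*γ34 + 35/36*γ234 - γ1234
second term: 3/4 - 3/8*γ1 + 17/60*γ2 + 37/120*γ12 - 5/4*γ34 - 35/36*γ234 - γ1234
Answer: -3/4*γ1 + 7/6*γ2 - 7/12*γ12 - 5/2*γ34 - 2*γ1234


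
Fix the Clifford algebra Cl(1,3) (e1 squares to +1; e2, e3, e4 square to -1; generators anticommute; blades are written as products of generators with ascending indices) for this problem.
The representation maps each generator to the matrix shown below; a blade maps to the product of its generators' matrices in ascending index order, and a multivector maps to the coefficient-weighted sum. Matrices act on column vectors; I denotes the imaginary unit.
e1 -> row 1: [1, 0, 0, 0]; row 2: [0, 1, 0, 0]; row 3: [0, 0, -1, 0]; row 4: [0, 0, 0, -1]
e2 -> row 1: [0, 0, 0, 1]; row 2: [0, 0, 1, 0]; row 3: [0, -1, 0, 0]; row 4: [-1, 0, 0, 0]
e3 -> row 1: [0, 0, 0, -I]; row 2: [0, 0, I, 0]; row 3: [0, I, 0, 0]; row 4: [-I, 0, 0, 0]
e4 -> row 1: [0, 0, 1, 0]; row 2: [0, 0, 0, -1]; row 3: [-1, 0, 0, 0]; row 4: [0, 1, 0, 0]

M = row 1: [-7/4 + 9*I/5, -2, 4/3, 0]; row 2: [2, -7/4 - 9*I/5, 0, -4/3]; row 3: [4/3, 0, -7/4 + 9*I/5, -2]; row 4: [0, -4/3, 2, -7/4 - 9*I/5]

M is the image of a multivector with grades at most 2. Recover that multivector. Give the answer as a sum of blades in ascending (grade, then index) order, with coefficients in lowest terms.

Method: the blade images are trace-orthogonal — tr(rho(e_A) rho(e_B)^-1) = 4 if A = B and 0 otherwise — and rho(e_A)^-1 = (e_A)^2 * rho(e_A) with (e_A)^2 = +1 or -1, so the coefficient of e_A in the preimage is (e_A)^2 * tr(M rho(e_A))/4.
Nonzero projections over blades of grade <= 2: 1: (1)^2 = +1, tr(M 1) = -7, coefficient -7/4; e1 e4: (e1 e4)^2 = +1, tr(M rho(e1 e4)) = 16/3, coefficient 4/3; e2 e3: (e2 e3)^2 = -1, tr(M rho(e2 e3)) = 36/5, coefficient -9/5; e2 e4: (e2 e4)^2 = -1, tr(M rho(e2 e4)) = 8, coefficient -2. Every other blade of grade <= 2 projects to 0.
Answer: -7/4 + 4/3*e1 e4 - 9/5*e2 e3 - 2*e2 e4


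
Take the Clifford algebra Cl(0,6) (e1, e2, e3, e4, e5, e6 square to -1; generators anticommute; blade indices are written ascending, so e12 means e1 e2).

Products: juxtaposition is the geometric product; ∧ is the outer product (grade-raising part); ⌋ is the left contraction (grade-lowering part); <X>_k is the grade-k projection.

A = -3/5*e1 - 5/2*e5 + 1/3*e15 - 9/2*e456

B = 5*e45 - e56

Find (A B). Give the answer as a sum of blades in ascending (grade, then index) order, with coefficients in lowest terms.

step 1: -17*e4 + 20*e6 + 5/3*e14 + 1/3*e16 - 3*e145 + 3/5*e156
Answer: -17*e4 + 20*e6 + 5/3*e14 + 1/3*e16 - 3*e145 + 3/5*e156


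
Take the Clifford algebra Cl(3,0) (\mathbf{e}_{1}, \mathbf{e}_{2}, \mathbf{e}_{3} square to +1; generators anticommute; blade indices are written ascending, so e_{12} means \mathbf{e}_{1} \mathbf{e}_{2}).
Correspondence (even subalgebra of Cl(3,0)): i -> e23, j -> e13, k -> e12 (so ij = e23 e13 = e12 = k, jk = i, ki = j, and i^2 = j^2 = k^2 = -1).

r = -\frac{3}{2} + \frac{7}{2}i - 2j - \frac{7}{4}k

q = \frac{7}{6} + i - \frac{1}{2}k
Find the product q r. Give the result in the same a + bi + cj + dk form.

In blades: q = \frac{7}{6} - \frac{1}{2} e_{12} + e_{23}, r = -\frac{3}{2} - \frac{7}{4} e_{12} - 2 e_{13} + \frac{7}{2} e_{23}.
Distribute q over r term by term (generator squares from the signature, products reordered to ascending indices): (\frac{7}{6})*r = -\frac{7}{4} - \frac{49}{24} e_{12} - \frac{7}{3} e_{13} + \frac{49}{12} e_{23}; (-\frac{1}{2} e_{12})*r = -\frac{7}{8} + \frac{3}{4} e_{12} - \frac{7}{4} e_{13} - e_{23}; (e_{23})*r = -\frac{7}{2} - 2 e_{12} + \frac{7}{4} e_{13} - \frac{3}{2} e_{23}.
Sum: -\frac{49}{8} - \frac{79}{24} e_{12} - \frac{7}{3} e_{13} + \frac{19}{12} e_{23}; translating back through the correspondence:
Answer: -\frac{49}{8} + \frac{19}{12}i - \frac{7}{3}j - \frac{79}{24}k


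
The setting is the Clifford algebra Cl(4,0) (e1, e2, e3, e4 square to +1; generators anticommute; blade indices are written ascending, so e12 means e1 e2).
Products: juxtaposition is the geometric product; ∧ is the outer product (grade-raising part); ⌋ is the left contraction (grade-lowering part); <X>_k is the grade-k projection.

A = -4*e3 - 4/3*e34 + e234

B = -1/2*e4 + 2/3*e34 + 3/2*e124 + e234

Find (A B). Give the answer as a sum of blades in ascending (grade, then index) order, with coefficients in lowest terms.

step 1: -1/9 + 2/3*e2 + 2/3*e3 - 8/3*e4 - 3/2*e13 - 1/2*e23 + 4*e24 + 2*e34 - 2*e123 - 6*e1234
Answer: -1/9 + 2/3*e2 + 2/3*e3 - 8/3*e4 - 3/2*e13 - 1/2*e23 + 4*e24 + 2*e34 - 2*e123 - 6*e1234


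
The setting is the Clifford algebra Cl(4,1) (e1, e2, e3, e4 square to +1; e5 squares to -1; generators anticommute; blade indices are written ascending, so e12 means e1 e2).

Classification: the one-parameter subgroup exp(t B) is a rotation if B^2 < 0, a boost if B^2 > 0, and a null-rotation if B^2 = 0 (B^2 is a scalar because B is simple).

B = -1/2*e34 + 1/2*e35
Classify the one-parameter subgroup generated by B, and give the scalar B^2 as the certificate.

B^2 term by term: the squares give (-1/2)^2*(e34)^2 + (1/2)^2*(e35)^2 = 1/4*(-1) + 1/4*(+1) = 0 (each basis 2-blade squares to minus the product of its generators' squares); cross terms between blades sharing an index anticommute and cancel. So B^2 = 0.
Answer: null-rotation, certificate B^2 = 0. Key observation: B^2 = 0 is a conjugation invariant, so its sign decides the class regardless of the surface form of B.


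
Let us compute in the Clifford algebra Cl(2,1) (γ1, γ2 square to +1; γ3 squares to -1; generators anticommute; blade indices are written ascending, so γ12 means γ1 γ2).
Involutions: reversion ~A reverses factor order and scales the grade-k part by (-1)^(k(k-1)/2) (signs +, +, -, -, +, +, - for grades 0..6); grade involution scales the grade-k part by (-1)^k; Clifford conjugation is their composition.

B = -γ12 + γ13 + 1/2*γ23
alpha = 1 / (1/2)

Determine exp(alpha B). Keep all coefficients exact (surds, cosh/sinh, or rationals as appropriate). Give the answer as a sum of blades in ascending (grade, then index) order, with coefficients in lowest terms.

B^2 term by term: the squares give (-1)^2*(γ12)^2 + (1)^2*(γ13)^2 + (1/2)^2*(γ23)^2 = 1*(-1) + 1*(+1) + 1/4*(+1) = 1/4 (each basis 2-blade squares to minus the product of its generators' squares); cross terms between blades sharing an index anticommute and cancel. So B^2 = 1/4.
B^2 = 1/4 — the series telescopes hyperbolically here: l = 1/2, alpha*l = 1, so exp(alpha B) = cosh(1) + (sinh(1)/(1/2))*B = cosh(1) + (2*sinh(1))*B.
Answer: cosh(1) - 2*sinh(1)*γ12 + 2*sinh(1)*γ13 + sinh(1)*γ23


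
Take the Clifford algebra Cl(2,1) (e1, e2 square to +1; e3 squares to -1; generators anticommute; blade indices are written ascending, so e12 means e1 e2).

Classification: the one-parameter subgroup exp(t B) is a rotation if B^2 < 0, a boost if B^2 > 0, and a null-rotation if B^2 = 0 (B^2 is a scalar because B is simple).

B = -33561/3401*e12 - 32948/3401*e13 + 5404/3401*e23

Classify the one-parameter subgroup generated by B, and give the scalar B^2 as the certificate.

B^2 term by term: the squares give (-33561/3401)^2*(e12)^2 + (-32948/3401)^2*(e13)^2 + (5404/3401)^2*(e23)^2 = 1126340721/11566801*(-1) + 1085570704/11566801*(+1) + 29203216/11566801*(+1) = -1 (each basis 2-blade squares to minus the product of its generators' squares); cross terms between blades sharing an index anticommute and cancel. So B^2 = -1.
Answer: rotation, certificate B^2 = -1. Check the certificate: B^2 = -1, and that sign is decisive whatever form B takes.


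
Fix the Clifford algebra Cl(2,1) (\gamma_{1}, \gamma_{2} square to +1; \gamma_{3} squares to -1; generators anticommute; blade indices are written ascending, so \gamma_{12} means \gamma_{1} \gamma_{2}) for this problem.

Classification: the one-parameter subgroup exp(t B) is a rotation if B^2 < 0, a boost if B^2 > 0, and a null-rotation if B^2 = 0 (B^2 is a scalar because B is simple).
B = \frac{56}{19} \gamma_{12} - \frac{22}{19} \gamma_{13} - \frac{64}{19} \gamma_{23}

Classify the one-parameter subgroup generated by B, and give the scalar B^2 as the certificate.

B^2 term by term: the squares give (\frac{56}{19})^2*(\gamma_{12})^2 + (-\frac{22}{19})^2*(\gamma_{13})^2 + (-\frac{64}{19})^2*(\gamma_{23})^2 = \frac{3136}{361}*(-1) + \frac{484}{361}*(+1) + \frac{4096}{361}*(+1) = 4 (each basis 2-blade squares to minus the product of its generators' squares); cross terms between blades sharing an index anticommute and cancel. So B^2 = 4.
Answer: boost, certificate B^2 = 4. Why this suffices: the scalar 4 survives any versor conjugation, so its sign alone determines the class however B is presented.


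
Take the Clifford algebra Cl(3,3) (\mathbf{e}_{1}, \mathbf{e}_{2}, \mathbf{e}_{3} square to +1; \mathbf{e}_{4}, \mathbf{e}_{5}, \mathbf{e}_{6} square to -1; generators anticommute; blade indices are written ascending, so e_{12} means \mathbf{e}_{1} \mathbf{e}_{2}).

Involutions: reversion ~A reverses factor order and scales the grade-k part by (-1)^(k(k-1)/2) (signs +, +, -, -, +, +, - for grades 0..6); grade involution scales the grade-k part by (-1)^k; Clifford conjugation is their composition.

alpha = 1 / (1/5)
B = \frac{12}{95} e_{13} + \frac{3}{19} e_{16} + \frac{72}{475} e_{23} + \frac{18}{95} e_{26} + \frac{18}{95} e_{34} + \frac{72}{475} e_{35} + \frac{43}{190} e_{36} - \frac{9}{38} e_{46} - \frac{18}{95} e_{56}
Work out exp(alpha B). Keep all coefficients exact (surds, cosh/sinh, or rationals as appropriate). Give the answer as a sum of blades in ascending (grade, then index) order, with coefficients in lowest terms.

B^2 term by term: the squares give (\frac{12}{95})^2*(e_{13})^2 + (\frac{3}{19})^2*(e_{16})^2 + (\frac{72}{475})^2*(e_{23})^2 + (\frac{18}{95})^2*(e_{26})^2 + (\frac{18}{95})^2*(e_{34})^2 + (\frac{72}{475})^2*(e_{35})^2 + (\frac{43}{190})^2*(e_{36})^2 + (-\frac{9}{38})^2*(e_{46})^2 + (-\frac{18}{95})^2*(e_{56})^2 = \frac{144}{9025}*(-1) + \frac{9}{361}*(+1) + \frac{5184}{225625}*(-1) + \frac{324}{9025}*(+1) + \frac{324}{9025}*(+1) + \frac{5184}{225625}*(+1) + \frac{1849}{36100}*(+1) + \frac{81}{1444}*(-1) + \frac{324}{9025}*(-1) = \frac{1}{25} (each basis 2-blade squares to minus the product of its generators' squares); cross terms between blades sharing an index anticommute and cancel; the commuting (index-disjoint) pairs give grade-4 terms 2*c*c'*(blade product), which cancel blade by blade — e_{1236}: -\frac{432}{9025} + \frac{432}{9025} = 0; e_{1346}: -\frac{108}{1805} + \frac{108}{1805} = 0; e_{1356}: -\frac{432}{9025} + \frac{432}{9025} = 0; e_{2346}: -\frac{648}{9025} + \frac{648}{9025} = 0; e_{2356}: -\frac{2592}{45125} + \frac{2592}{45125} = 0; e_{3456}: -\frac{648}{9025} + \frac{648}{9025} = 0 — confirming B is simple. So B^2 = \frac{1}{25}.
B^2 = \frac{1}{25} — hyperbolic case — the even/odd split gives cosh and sinh: l = \frac{1}{5}, alpha*l = 1, so exp(alpha B) = cosh(1) + (sinh(1)/(\frac{1}{5}))*B = \cosh{\left(1 \right)} + (5 \sinh{\left(1 \right)})*B.
Answer: \cosh{\left(1 \right)} + \frac{12 \sinh{\left(1 \right)}}{19} e_{13} + \frac{15 \sinh{\left(1 \right)}}{19} e_{16} + \frac{72 \sinh{\left(1 \right)}}{95} e_{23} + \frac{18 \sinh{\left(1 \right)}}{19} e_{26} + \frac{18 \sinh{\left(1 \right)}}{19} e_{34} + \frac{72 \sinh{\left(1 \right)}}{95} e_{35} + \frac{43 \sinh{\left(1 \right)}}{38} e_{36} - \frac{45 \sinh{\left(1 \right)}}{38} e_{46} - \frac{18 \sinh{\left(1 \right)}}{19} e_{56}


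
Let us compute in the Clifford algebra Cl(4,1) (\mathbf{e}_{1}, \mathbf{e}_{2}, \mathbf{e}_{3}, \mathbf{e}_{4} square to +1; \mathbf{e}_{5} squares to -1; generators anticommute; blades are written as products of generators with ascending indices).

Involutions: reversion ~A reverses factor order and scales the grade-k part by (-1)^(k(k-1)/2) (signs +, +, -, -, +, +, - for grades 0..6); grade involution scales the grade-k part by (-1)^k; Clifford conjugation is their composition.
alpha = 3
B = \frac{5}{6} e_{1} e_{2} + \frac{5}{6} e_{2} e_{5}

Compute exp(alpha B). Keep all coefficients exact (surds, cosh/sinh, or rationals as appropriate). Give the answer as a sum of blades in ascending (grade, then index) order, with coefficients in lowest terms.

B^2 term by term: the squares give (\frac{5}{6})^2*(e_{1} e_{2})^2 + (\frac{5}{6})^2*(e_{2} e_{5})^2 = \frac{25}{36}*(-1) + \frac{25}{36}*(+1) = 0 (each basis 2-blade squares to minus the product of its generators' squares); cross terms between blades sharing an index anticommute and cancel. So B^2 = 0.
B^2 = 0, so the series truncates immediately: exp(alpha B) = 1 + alpha B (parabolic case).
Answer: 1 + \frac{5}{2} e_{1} e_{2} + \frac{5}{2} e_{2} e_{5}


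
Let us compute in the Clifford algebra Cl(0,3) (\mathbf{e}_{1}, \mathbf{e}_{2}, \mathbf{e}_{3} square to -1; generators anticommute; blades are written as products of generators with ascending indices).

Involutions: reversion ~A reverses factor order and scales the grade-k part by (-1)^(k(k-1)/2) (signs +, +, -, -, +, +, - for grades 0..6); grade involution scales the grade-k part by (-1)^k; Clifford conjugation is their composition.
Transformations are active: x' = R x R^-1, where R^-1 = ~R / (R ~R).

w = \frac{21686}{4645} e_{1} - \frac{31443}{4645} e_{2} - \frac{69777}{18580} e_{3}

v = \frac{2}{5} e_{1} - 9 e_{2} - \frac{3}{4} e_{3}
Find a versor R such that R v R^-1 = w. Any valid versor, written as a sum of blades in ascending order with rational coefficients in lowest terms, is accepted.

Equal squares first: v^2 = w^2 = -\frac{32689}{400}. Then v + w = \frac{23544}{4645} e_{1} - \frac{73248}{4645} e_{2} - \frac{20928}{4645} e_{3} is a versor taking v to w, provided it is invertible.
Answer: \frac{23544}{4645} e_{1} - \frac{73248}{4645} e_{2} - \frac{20928}{4645} e_{3}


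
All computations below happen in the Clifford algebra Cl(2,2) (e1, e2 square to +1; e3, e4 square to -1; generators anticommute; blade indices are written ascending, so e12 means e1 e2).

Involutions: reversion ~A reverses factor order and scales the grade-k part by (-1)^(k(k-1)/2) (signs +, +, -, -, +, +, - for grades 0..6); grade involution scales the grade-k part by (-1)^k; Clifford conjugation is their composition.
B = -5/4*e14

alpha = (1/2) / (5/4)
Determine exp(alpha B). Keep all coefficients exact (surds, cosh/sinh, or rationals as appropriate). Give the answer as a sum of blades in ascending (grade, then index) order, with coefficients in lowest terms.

B^2 = (-5/4)^2*(e14)^2 = 25/16*(+1) = 25/16 (a basis 2-blade squares to minus the product of its generators' squares).
B^2 = 25/16 — hyperbolic case — the even/odd split gives cosh and sinh: l = 5/4, alpha*l = 1/2, so exp(alpha B) = cosh(1/2) + (sinh(1/2)/(5/4))*B = cosh(1/2) + (4*sinh(1/2)/5)*B.
Answer: cosh(1/2) - sinh(1/2)*e14


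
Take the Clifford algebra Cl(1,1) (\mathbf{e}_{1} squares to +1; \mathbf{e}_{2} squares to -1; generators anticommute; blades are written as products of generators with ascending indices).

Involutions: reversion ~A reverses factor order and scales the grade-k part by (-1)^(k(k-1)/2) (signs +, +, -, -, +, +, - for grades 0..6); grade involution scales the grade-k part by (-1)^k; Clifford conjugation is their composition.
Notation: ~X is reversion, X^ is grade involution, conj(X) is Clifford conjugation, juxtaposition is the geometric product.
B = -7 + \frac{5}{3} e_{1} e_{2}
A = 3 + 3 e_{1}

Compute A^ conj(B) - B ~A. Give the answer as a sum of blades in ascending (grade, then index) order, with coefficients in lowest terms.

first term: -21 + 21 e_{1} + 5 e_{2} - 5 e_{1} e_{2}
second term: -21 - 21 e_{1} - 5 e_{2} + 5 e_{1} e_{2}
Answer: 42 e_{1} + 10 e_{2} - 10 e_{1} e_{2}


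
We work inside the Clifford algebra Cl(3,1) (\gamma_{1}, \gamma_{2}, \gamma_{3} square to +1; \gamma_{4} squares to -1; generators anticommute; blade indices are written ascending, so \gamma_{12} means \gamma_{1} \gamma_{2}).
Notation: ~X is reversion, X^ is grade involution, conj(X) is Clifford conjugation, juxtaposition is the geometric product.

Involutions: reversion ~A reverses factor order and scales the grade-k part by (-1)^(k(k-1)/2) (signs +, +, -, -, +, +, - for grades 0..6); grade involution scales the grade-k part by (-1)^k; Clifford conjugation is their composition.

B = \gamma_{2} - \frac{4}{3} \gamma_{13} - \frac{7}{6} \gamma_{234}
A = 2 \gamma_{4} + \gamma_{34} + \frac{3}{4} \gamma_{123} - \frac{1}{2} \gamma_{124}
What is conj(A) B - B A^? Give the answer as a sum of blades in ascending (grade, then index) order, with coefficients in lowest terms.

first term: \frac{1}{6} \gamma_{2} - \frac{4}{3} \gamma_{13} + \frac{1}{24} \gamma_{14} - \frac{7}{3} \gamma_{23} + 2 \gamma_{24} + \frac{8}{3} \gamma_{134} - \frac{5}{3} \gamma_{234}
second term: -\frac{1}{6} \gamma_{2} + \frac{1}{6} \gamma_{13} - \frac{23}{24} \gamma_{14} - \frac{7}{3} \gamma_{23} - 2 \gamma_{24} + \frac{8}{3} \gamma_{134} + \frac{1}{3} \gamma_{234}
Answer: \frac{1}{3} \gamma_{2} - \frac{3}{2} \gamma_{13} + \gamma_{14} + 4 \gamma_{24} - 2 \gamma_{234}


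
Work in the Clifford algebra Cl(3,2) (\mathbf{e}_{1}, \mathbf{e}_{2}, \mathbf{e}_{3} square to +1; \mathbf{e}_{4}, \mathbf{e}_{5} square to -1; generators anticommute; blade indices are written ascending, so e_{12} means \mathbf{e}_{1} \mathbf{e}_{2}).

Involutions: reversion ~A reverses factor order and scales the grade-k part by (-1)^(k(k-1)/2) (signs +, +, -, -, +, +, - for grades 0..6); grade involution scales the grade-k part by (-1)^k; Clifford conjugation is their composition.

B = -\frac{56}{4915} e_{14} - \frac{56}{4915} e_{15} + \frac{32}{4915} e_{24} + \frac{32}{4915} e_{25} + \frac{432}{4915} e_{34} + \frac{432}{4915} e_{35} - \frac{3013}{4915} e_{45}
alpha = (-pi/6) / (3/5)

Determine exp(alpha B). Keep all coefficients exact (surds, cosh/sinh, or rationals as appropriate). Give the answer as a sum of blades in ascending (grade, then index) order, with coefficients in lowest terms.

B^2 term by term: the squares give (-\frac{56}{4915})^2*(e_{14})^2 + (-\frac{56}{4915})^2*(e_{15})^2 + (\frac{32}{4915})^2*(e_{24})^2 + (\frac{32}{4915})^2*(e_{25})^2 + (\frac{432}{4915})^2*(e_{34})^2 + (\frac{432}{4915})^2*(e_{35})^2 + (-\frac{3013}{4915})^2*(e_{45})^2 = \frac{3136}{24157225}*(+1) + \frac{3136}{24157225}*(+1) + \frac{1024}{24157225}*(+1) + \frac{1024}{24157225}*(+1) + \frac{186624}{24157225}*(+1) + \frac{186624}{24157225}*(+1) + \frac{9078169}{24157225}*(-1) = -\frac{9}{25} (each basis 2-blade squares to minus the product of its generators' squares); cross terms between blades sharing an index anticommute and cancel; the commuting (index-disjoint) pairs give grade-4 terms 2*c*c'*(blade product), which cancel blade by blade — e_{1245}: \frac{3584}{24157225} - \frac{3584}{24157225} = 0; e_{1345}: \frac{48384}{24157225} - \frac{48384}{24157225} = 0; e_{2345}: -\frac{27648}{24157225} + \frac{27648}{24157225} = 0 — confirming B is simple. So B^2 = -\frac{9}{25}.
B^2 = -\frac{9}{25} — the negative square puts this in the circular regime; l = \frac{3}{5}, alpha*l = - \frac{\pi}{6}, so exp(alpha B) = cos(- \frac{\pi}{6}) + (sin(- \frac{\pi}{6})/(\frac{3}{5}))*B = \frac{\sqrt{3}}{2} + (- \frac{5}{6})*B.
Answer: \frac{\sqrt{3}}{2} + \frac{28}{2949} e_{14} + \frac{28}{2949} e_{15} - \frac{16}{2949} e_{24} - \frac{16}{2949} e_{25} - \frac{72}{983} e_{34} - \frac{72}{983} e_{35} + \frac{3013}{5898} e_{45}


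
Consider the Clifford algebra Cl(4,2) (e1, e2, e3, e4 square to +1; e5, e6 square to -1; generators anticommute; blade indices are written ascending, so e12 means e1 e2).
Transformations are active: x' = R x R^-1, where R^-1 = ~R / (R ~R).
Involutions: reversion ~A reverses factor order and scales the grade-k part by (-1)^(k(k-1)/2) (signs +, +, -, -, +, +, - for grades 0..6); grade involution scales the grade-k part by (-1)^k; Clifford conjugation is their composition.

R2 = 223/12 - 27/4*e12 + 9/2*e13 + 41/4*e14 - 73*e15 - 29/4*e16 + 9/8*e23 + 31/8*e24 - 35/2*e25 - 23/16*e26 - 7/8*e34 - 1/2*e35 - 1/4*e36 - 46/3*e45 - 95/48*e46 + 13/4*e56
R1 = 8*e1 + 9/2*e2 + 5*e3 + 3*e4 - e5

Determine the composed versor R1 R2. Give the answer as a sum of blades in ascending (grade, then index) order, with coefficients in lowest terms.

Distribute over the terms of R1 (each basis-blade product reordered to ascending indices, repeated generators contracted through their squares):
(8*e1) R2 = 446/3*e1 - 54*e2 + 36*e3 + 82*e4 - 584*e5 - 58*e6 + 9*e123 + 31*e124 - 140*e125 - 23/2*e126 - 7*e134 - 4*e135 - 2*e136 - 368/3*e145 - 95/6*e146 + 26*e156
(9/2*e2) R2 = 243/8*e1 + 669/8*e2 + 81/16*e3 + 279/16*e4 - 315/4*e5 - 207/32*e6 - 81/4*e123 - 369/8*e124 + 657/2*e125 + 261/8*e126 - 63/16*e234 - 9/4*e235 - 9/8*e236 - 69*e245 - 285/32*e246 + 117/8*e256
(5*e3) R2 = -45/2*e1 - 45/8*e2 + 1115/12*e3 - 35/8*e4 - 5/2*e5 - 5/4*e6 - 135/4*e123 - 205/4*e134 + 365*e135 + 145/4*e136 - 155/8*e234 + 175/2*e235 + 115/16*e236 - 230/3*e345 - 475/48*e346 + 65/4*e356
(3*e4) R2 = -123/4*e1 - 93/8*e2 + 21/8*e3 + 223/4*e4 - 46*e5 - 95/16*e6 - 81/4*e124 + 27/2*e134 + 219*e145 + 87/4*e146 + 27/8*e234 + 105/2*e245 + 69/16*e246 + 3/2*e345 + 3/4*e346 + 39/4*e456
(-e5) R2 = 73*e1 + 35/2*e2 + 1/2*e3 + 46/3*e4 - 223/12*e5 + 13/4*e6 + 27/4*e125 - 9/2*e135 - 41/4*e145 - 29/4*e156 - 9/8*e235 - 31/8*e245 - 23/16*e256 + 7/8*e345 - 1/4*e356 - 95/48*e456
Summing the partial products and collecting blades:
Answer: 4771/24*e1 + 239/8*e2 + 6581/48*e3 + 7975/48*e4 - 4379/6*e5 - 2189/32*e6 - 45*e123 - 283/8*e124 + 781/4*e125 + 169/8*e126 - 179/4*e134 + 713/2*e135 + 137/4*e136 + 1033/12*e145 + 71/12*e146 + 75/4*e156 - 319/16*e234 + 673/8*e235 + 97/16*e236 - 163/8*e245 - 147/32*e246 + 211/16*e256 - 1783/24*e345 - 439/48*e346 + 16*e356 + 373/48*e456


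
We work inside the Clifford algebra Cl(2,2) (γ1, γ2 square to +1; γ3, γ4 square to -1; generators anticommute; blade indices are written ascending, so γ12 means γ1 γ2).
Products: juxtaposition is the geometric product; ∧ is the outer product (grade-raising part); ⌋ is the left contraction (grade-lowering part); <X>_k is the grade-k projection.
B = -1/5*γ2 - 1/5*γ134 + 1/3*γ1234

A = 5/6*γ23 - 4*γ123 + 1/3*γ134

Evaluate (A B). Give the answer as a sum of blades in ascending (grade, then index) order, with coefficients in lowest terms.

step 1: 1/15 - 1/9*γ2 + 1/6*γ3 - 4/3*γ4 - 4/5*γ13 + 5/18*γ14 - 4/5*γ24 + 1/6*γ124 - 1/15*γ1234
Answer: 1/15 - 1/9*γ2 + 1/6*γ3 - 4/3*γ4 - 4/5*γ13 + 5/18*γ14 - 4/5*γ24 + 1/6*γ124 - 1/15*γ1234


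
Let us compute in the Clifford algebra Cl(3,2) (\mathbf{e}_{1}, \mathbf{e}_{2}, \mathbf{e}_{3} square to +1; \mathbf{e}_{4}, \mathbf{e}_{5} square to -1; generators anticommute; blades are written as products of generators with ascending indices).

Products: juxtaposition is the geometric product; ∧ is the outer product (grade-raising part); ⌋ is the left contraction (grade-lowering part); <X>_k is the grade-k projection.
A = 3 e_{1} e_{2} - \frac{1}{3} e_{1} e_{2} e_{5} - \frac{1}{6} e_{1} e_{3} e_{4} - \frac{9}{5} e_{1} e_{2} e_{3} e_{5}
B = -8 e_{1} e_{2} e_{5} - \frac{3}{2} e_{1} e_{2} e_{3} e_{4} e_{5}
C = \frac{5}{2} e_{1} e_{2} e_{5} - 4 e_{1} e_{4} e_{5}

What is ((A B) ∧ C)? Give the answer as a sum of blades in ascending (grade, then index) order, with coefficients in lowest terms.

step 1: \frac{8}{3} + \frac{72}{5} e_{3} + \frac{27}{10} e_{4} + 24 e_{5} + \frac{1}{4} e_{2} e_{5} + \frac{1}{2} e_{3} e_{4} + \frac{9}{2} e_{3} e_{4} e_{5} + \frac{4}{3} e_{2} e_{3} e_{4} e_{5}
step 2: \frac{20}{3} e_{1} e_{2} e_{5} - \frac{32}{3} e_{1} e_{4} e_{5} + 36 e_{1} e_{2} e_{3} e_{5} + \frac{27}{4} e_{1} e_{2} e_{4} e_{5} + \frac{288}{5} e_{1} e_{3} e_{4} e_{5} + \frac{5}{4} e_{1} e_{2} e_{3} e_{4} e_{5}
Answer: \frac{20}{3} e_{1} e_{2} e_{5} - \frac{32}{3} e_{1} e_{4} e_{5} + 36 e_{1} e_{2} e_{3} e_{5} + \frac{27}{4} e_{1} e_{2} e_{4} e_{5} + \frac{288}{5} e_{1} e_{3} e_{4} e_{5} + \frac{5}{4} e_{1} e_{2} e_{3} e_{4} e_{5}


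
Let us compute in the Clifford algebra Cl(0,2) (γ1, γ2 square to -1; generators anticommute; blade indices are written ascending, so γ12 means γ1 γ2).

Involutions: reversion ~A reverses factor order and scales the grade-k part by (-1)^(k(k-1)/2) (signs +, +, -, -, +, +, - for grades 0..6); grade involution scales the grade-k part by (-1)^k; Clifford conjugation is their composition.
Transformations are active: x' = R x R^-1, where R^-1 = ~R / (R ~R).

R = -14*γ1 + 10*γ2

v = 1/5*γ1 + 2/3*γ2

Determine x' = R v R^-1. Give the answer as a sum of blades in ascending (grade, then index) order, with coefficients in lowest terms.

~R = -14*γ1 + 10*γ2, and R ~R = -296, so R^-1 = ~R / (-296).
R v = -58/15 - 34/3*γ12
Answer: -314/555*γ1 - 15/37*γ2


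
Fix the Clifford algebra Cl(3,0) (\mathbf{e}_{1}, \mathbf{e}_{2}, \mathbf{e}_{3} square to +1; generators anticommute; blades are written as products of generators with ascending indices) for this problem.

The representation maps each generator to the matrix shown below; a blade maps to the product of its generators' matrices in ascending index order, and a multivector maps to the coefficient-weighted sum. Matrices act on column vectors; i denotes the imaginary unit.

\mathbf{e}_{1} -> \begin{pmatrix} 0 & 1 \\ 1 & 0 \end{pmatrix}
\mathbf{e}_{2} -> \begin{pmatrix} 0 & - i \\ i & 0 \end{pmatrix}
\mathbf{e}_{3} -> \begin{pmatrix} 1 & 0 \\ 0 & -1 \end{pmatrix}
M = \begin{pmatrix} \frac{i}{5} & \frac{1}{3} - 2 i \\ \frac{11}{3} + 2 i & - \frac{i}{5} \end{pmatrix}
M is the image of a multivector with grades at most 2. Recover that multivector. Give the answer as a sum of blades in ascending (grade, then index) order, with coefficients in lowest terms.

Method: 1, rho(e_{1}), rho(e_{2}), rho(e_{3}) form a trace-orthogonal basis of the 2x2 complex matrices (tr(X Y) = 2 if X = Y, else 0), so M = m0*1 + m1*rho(e_{1}) + m2*rho(e_{2}) + m3*rho(e_{3}) with m0 = tr(M)/2 = 0, m1 = tr(M rho(e_{1}))/2 = 2, m2 = tr(M rho(e_{2}))/2 = 2 - \frac{5 i}{3}, m3 = tr(M rho(e_{3}))/2 = \frac{i}{5}.
Multiplying table entries, the bivector images are rho(e_{1} e_{2}) = i*rho(e_{3}), rho(e_{1} e_{3}) = -i*rho(e_{2}), rho(e_{2} e_{3}) = i*rho(e_{1}); with real blade coefficients the real parts of m0..m3 are the coefficients of 1, e_{1}, e_{2}, e_{3} and the imaginary parts give the bivectors (e_{2} e_{3}: Im m1, e_{1} e_{3}: -Im m2, e_{1} e_{2}: Im m3).
Answer: 2 e_{1} + 2 e_{2} + \frac{1}{5} e_{1} e_{2} + \frac{5}{3} e_{1} e_{3}


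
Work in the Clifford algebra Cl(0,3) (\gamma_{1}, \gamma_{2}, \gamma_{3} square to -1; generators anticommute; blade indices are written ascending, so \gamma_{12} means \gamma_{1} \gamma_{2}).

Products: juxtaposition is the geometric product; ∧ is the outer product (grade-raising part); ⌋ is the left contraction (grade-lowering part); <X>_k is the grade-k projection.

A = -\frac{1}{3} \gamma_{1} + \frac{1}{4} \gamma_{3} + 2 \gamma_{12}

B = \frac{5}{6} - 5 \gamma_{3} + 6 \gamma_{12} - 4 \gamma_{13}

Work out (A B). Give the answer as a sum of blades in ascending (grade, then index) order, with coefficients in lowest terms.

step 1: -\frac{43}{4} - \frac{23}{18} \gamma_{1} + 2 \gamma_{2} - \frac{9}{8} \gamma_{3} + \frac{5}{3} \gamma_{12} + \frac{5}{3} \gamma_{13} - 8 \gamma_{23} - \frac{17}{2} \gamma_{123}
Answer: -\frac{43}{4} - \frac{23}{18} \gamma_{1} + 2 \gamma_{2} - \frac{9}{8} \gamma_{3} + \frac{5}{3} \gamma_{12} + \frac{5}{3} \gamma_{13} - 8 \gamma_{23} - \frac{17}{2} \gamma_{123}


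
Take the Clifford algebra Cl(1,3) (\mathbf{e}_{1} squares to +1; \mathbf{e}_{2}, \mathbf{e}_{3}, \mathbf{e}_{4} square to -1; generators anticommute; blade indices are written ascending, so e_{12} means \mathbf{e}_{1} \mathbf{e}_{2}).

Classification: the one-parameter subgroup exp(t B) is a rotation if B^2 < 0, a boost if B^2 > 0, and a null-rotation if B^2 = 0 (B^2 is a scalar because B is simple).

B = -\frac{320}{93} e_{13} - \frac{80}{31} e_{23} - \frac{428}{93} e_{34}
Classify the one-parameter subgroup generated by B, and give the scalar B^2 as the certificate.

B^2 term by term: the squares give (-\frac{320}{93})^2*(e_{13})^2 + (-\frac{80}{31})^2*(e_{23})^2 + (-\frac{428}{93})^2*(e_{34})^2 = \frac{102400}{8649}*(+1) + \frac{6400}{961}*(-1) + \frac{183184}{8649}*(-1) = -16 (each basis 2-blade squares to minus the product of its generators' squares); cross terms between blades sharing an index anticommute and cancel. So B^2 = -16.
Answer: rotation, certificate B^2 = -16. Check the certificate: B^2 = -16, and that sign is decisive whatever form B takes.


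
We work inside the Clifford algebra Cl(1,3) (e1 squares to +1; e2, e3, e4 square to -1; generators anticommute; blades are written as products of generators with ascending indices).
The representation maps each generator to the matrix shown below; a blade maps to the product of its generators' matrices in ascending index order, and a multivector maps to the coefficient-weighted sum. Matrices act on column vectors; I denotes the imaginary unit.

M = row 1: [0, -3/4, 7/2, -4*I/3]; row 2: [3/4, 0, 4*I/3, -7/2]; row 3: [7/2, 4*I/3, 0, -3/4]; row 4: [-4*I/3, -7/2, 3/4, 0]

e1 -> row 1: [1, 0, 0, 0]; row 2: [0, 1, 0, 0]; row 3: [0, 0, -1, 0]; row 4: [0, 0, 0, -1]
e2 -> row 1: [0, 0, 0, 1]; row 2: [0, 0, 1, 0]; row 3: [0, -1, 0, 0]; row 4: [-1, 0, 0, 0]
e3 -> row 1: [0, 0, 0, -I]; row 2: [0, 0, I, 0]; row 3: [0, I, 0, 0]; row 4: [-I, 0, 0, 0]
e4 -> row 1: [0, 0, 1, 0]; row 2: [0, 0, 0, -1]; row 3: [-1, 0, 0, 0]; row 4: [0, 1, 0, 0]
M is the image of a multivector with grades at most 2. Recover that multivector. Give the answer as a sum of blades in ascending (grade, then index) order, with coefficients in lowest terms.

Method: the blade images are trace-orthogonal — tr(rho(e_A) rho(e_B)^-1) = 4 if A = B and 0 otherwise — and rho(e_A)^-1 = (e_A)^2 * rho(e_A) with (e_A)^2 = +1 or -1, so the coefficient of e_A in the preimage is (e_A)^2 * tr(M rho(e_A))/4.
Nonzero projections over blades of grade <= 2: e3: (e3)^2 = -1, tr(M rho(e3)) = -16/3, coefficient 4/3; e1 e4: (e1 e4)^2 = +1, tr(M rho(e1 e4)) = 14, coefficient 7/2; e2 e4: (e2 e4)^2 = -1, tr(M rho(e2 e4)) = 3, coefficient -3/4. Every other blade of grade <= 2 projects to 0.
Answer: 4/3*e3 + 7/2*e1 e4 - 3/4*e2 e4


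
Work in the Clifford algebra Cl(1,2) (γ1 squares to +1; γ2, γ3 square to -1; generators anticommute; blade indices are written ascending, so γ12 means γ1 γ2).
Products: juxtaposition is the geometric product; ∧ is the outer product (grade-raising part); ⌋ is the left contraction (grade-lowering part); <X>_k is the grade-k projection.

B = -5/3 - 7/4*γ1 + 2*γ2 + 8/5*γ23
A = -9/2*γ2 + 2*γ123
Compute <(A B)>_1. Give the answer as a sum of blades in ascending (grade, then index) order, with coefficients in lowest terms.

step 1: 9 - 16/5*γ1 + 15/2*γ2 + 36/5*γ3 - 63/8*γ12 + 4*γ13 - 7/2*γ23 - 10/3*γ123
step 2: -16/5*γ1 + 15/2*γ2 + 36/5*γ3
Answer: -16/5*γ1 + 15/2*γ2 + 36/5*γ3


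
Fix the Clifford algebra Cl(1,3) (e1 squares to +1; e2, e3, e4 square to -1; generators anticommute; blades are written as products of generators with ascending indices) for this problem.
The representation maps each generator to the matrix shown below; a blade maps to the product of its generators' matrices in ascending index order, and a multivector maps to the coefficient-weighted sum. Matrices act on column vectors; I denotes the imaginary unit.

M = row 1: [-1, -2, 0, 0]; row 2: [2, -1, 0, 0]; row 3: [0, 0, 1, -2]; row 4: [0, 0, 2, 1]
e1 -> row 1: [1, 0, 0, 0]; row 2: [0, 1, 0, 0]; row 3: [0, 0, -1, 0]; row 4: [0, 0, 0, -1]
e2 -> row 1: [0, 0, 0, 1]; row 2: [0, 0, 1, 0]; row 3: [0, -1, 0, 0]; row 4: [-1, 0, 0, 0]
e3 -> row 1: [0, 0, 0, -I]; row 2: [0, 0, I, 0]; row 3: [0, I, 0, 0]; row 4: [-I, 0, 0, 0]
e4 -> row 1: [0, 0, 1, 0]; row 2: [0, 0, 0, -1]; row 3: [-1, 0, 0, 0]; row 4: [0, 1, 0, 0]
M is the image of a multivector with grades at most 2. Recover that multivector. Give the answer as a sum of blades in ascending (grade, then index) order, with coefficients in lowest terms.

Method: the blade images are trace-orthogonal — tr(rho(e_A) rho(e_B)^-1) = 4 if A = B and 0 otherwise — and rho(e_A)^-1 = (e_A)^2 * rho(e_A) with (e_A)^2 = +1 or -1, so the coefficient of e_A in the preimage is (e_A)^2 * tr(M rho(e_A))/4.
Nonzero projections over blades of grade <= 2: e1: (e1)^2 = +1, tr(M rho(e1)) = -4, coefficient -1; e2 e4: (e2 e4)^2 = -1, tr(M rho(e2 e4)) = 8, coefficient -2. Every other blade of grade <= 2 projects to 0.
Answer: -e1 - 2*e2 e4


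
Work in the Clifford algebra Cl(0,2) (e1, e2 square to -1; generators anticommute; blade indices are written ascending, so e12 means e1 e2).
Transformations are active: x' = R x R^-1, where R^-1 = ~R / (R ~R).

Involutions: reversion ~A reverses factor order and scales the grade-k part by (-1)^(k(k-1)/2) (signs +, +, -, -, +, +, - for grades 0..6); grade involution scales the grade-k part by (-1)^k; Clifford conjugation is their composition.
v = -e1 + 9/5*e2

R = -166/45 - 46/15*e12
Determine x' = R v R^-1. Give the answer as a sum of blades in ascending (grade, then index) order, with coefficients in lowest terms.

~R = -166/45 + 46/15*e12, and R ~R = 1864/81, so R^-1 = ~R / (1864/81).
R v = 2072/225*e1 - 268/75*e2
Answer: -56863/29125*e1 - 19059/29125*e2


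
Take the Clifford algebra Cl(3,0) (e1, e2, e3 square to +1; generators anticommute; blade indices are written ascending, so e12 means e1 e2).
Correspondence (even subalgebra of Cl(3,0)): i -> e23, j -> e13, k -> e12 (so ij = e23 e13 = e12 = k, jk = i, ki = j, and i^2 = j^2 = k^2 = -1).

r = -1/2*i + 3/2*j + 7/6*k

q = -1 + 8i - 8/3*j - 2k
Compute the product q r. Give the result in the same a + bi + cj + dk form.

In blades: q = -1 - 2*e12 - 8/3*e13 + 8*e23, r = 7/6*e12 + 3/2*e13 - 1/2*e23.
Distribute q over r term by term (generator squares from the signature, products reordered to ascending indices): (-1)*r = -7/6*e12 - 3/2*e13 + 1/2*e23; (-2*e12)*r = 7/3 + e13 + 3*e23; (-8/3*e13)*r = 4 - 4/3*e12 - 28/9*e23; (8*e23)*r = 4 + 12*e12 - 28/3*e13.
Sum: 31/3 + 19/2*e12 - 59/6*e13 + 7/18*e23; translating back through the correspondence:
Answer: 31/3 + 7/18*i - 59/6*j + 19/2*k


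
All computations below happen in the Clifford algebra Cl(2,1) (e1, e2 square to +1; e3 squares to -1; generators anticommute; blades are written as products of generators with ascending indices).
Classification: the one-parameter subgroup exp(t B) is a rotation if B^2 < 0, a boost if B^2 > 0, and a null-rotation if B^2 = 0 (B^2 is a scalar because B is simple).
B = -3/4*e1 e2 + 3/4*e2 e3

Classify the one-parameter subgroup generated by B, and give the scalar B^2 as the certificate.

B^2 term by term: the squares give (-3/4)^2*(e1 e2)^2 + (3/4)^2*(e2 e3)^2 = 9/16*(-1) + 9/16*(+1) = 0 (each basis 2-blade squares to minus the product of its generators' squares); cross terms between blades sharing an index anticommute and cancel. So B^2 = 0.
Answer: null-rotation, certificate B^2 = 0. The scalar 0 is the complete invariant here: its sign names the subgroup type.


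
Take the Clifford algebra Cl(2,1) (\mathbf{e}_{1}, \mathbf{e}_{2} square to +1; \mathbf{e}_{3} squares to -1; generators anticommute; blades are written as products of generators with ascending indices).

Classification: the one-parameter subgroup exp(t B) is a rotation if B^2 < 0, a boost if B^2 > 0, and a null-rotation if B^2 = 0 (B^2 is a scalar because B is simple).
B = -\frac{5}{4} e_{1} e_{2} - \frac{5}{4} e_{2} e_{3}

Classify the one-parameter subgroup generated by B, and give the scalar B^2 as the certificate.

B^2 term by term: the squares give (-\frac{5}{4})^2*(e_{1} e_{2})^2 + (-\frac{5}{4})^2*(e_{2} e_{3})^2 = \frac{25}{16}*(-1) + \frac{25}{16}*(+1) = 0 (each basis 2-blade squares to minus the product of its generators' squares); cross terms between blades sharing an index anticommute and cancel. So B^2 = 0.
Answer: null-rotation, certificate B^2 = 0. One invariant decides it: the square 0 survives every conjugation, and its sign is exactly the classification.
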